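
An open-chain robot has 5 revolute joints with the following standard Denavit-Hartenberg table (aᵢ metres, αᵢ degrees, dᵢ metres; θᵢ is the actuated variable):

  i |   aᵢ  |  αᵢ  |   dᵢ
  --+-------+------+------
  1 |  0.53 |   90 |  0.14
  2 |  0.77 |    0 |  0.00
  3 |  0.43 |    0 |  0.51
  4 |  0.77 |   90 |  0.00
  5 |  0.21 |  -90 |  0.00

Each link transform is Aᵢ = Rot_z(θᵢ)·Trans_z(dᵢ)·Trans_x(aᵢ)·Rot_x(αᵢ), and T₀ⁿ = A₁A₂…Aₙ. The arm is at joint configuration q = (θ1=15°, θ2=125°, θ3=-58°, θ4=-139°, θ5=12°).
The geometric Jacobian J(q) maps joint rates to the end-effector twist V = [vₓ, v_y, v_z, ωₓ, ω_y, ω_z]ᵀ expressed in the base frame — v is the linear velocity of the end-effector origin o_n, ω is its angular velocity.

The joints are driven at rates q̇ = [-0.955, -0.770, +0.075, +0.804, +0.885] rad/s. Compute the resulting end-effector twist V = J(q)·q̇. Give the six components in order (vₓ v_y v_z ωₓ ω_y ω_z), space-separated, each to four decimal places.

o_n = [0.6821, -0.3904, 0.2389]
J₁: ẑ×o_n = [0.3904, 0.6821, -0.0000], ω = ẑ
J2: z=[0.2588, -0.9659, 0.0000] o=[0.5119, 0.1372, 0.1400] → [-0.0955, -0.0256, 0.0278, 0.2588, -0.9659, 0.0000]
J3: z=[0.2588, -0.9659, 0.0000] o=[0.0853, 0.0229, 0.7707] → [0.5137, 0.1377, 0.4694, 0.2588, -0.9659, 0.0000]
J4: z=[0.2588, -0.9659, 0.0000] o=[0.3796, -0.4263, 1.1666] → [0.8961, 0.2401, 0.3014, 0.2588, -0.9659, 0.0000]
J5: z=[-0.9187, -0.2462, -0.3090] o=[0.6095, -0.3647, 0.4343] → [0.0401, -0.2019, 0.0415, -0.9187, -0.2462, -0.3090]
V = J·q̇ = [0.4952, -0.6070, 0.2929, -0.7848, -0.3231, -1.2285]

0.4952 -0.6070 0.2929 -0.7848 -0.3231 -1.2285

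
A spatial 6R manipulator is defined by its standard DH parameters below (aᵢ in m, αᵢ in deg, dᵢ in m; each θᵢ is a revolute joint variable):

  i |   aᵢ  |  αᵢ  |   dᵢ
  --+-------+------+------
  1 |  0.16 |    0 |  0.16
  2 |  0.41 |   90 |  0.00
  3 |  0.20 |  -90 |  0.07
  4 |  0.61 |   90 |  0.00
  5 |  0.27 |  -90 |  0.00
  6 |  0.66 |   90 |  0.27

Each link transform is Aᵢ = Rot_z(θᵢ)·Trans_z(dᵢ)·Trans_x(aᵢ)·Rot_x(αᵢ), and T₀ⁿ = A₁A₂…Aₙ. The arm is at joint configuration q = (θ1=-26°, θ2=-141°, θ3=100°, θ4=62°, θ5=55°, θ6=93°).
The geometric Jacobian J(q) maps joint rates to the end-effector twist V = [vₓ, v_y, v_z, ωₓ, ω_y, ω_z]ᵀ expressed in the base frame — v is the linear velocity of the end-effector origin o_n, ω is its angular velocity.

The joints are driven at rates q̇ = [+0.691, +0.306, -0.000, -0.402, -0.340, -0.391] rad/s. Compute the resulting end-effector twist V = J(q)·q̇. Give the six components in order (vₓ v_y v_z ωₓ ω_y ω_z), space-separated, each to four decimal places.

1.1378 -0.1286 0.3751 -0.5268 -0.5757 0.9582

o_n = [0.2129, -0.7746, -0.0343]
J₁: ẑ×o_n = [0.7746, 0.2129, -0.0000], ω = ẑ
J2: z=[0.0000, 0.0000, 1.0000] o=[0.1438, -0.0701, 0.1600] → [0.7045, 0.0691, -0.0000, 0.0000, 0.0000, 1.0000]
J3: z=[-0.2250, 0.9744, 0.0000] o=[-0.2557, -0.1624, 0.1600] → [-0.1893, -0.0437, -0.3188, -0.2250, 0.9744, 0.0000]
J4: z=[0.9596, 0.2215, -0.1736] o=[-0.2376, -0.0864, 0.3570] → [-0.2062, 0.2972, -0.7603, 0.9596, 0.2215, -0.1736]
J5: z=[0.0438, 0.4919, 0.8695] o=[-0.0680, -0.6000, 0.6390] → [-0.1793, 0.2737, -0.1458, 0.0438, 0.4919, 0.8695]
J6: z=[0.3226, 0.8168, -0.4783] o=[0.1873, -0.6814, 0.6722] → [-0.6217, 0.2157, -0.0510, 0.3226, 0.8168, -0.4783]
V = J·q̇ = [1.1378, -0.1286, 0.3751, -0.5268, -0.5757, 0.9582]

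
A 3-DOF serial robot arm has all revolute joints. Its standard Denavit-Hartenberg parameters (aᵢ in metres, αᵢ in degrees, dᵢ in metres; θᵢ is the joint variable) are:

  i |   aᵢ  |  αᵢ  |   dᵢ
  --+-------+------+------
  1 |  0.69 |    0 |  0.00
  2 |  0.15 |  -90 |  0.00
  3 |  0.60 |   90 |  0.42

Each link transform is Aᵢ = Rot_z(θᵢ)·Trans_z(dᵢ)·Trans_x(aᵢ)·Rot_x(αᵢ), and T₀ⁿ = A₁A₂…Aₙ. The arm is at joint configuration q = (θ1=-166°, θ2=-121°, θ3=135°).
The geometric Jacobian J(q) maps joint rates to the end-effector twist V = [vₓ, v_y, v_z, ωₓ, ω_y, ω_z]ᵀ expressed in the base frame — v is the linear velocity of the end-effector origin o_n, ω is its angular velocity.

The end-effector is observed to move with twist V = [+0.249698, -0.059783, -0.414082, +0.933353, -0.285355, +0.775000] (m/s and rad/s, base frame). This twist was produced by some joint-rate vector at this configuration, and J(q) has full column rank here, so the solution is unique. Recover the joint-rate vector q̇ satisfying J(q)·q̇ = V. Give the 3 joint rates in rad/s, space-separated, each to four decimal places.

o_n = [-1.1513, -0.3064, -0.4243]
J₁: ẑ×o_n = [0.3064, -1.1513, 0.0000], ω = ẑ
J2: z=[0.0000, 0.0000, 1.0000] o=[-0.6695, -0.1669, 0.0000] → [0.1395, -0.4818, 0.0000, 0.0000, 0.0000, 1.0000]
J3: z=[-0.9563, 0.2924, 0.0000] o=[-0.6256, -0.0235, 0.0000] → [-0.1240, -0.4057, 0.4243, -0.9563, 0.2924, 0.0000]
q̇ = J⁺·V = [0.1230, 0.6520, -0.9760]

0.1230 0.6520 -0.9760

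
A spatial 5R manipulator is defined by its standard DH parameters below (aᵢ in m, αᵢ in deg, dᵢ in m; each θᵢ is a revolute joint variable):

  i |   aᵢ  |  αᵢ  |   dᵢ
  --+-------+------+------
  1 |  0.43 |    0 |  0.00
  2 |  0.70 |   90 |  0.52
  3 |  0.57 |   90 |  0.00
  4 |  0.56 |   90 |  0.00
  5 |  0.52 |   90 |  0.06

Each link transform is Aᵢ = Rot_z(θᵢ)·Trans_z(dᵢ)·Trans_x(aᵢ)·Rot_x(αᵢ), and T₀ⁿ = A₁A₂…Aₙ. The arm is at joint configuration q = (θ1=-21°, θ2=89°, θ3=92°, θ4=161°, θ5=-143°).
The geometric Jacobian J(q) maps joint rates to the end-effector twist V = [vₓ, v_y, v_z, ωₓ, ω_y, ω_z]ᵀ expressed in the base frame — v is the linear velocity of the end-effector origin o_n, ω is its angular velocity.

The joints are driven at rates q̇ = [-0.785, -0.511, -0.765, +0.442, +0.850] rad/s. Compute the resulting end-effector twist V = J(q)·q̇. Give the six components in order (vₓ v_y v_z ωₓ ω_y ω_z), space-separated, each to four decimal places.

0.3054 -0.6376 -0.0582 0.1977 0.3861 -1.0040

o_n = [0.6369, 0.1514, 0.9615]
J₁: ẑ×o_n = [-0.1514, 0.6369, 0.0000], ω = ẑ
J2: z=[0.0000, 0.0000, 1.0000] o=[0.4014, -0.1541, 0.0000] → [-0.3055, 0.2354, 0.0000, 0.0000, 0.0000, 1.0000]
J3: z=[0.9272, -0.3746, 0.0000] o=[0.6637, 0.4949, 0.5200] → [-0.1654, -0.4094, -0.3286, 0.9272, -0.3746, 0.0000]
J4: z=[0.3744, 0.9266, 0.0349] o=[0.6562, 0.4765, 1.0897] → [-0.1074, 0.0473, -0.1038, 0.3744, 0.9266, 0.0349]
J5: z=[0.8724, -0.3647, 0.3254] o=[0.8322, 0.4253, 0.5605] → [-0.0571, -0.4134, -0.3102, 0.8724, -0.3647, 0.3254]
V = J·q̇ = [0.3054, -0.6376, -0.0582, 0.1977, 0.3861, -1.0040]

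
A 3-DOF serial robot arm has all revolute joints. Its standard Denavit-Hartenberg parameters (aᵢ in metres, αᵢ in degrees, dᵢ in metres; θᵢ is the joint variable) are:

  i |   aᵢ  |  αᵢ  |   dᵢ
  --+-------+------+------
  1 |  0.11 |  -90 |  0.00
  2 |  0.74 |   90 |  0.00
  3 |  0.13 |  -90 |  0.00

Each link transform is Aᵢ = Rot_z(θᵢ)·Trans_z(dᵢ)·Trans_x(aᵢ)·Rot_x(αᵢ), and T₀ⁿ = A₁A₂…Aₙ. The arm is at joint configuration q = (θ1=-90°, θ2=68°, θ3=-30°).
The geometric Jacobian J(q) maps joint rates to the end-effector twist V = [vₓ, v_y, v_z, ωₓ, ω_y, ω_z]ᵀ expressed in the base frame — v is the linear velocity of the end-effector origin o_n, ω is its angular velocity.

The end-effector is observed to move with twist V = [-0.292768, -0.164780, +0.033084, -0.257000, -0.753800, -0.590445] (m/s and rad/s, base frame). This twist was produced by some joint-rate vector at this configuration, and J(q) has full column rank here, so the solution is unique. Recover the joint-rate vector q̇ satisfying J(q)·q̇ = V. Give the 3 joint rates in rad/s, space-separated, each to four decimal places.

o_n = [-0.0650, -0.4294, -0.7905]
J₁: ẑ×o_n = [0.4294, -0.0650, 0.0000], ω = ẑ
J2: z=[1.0000, 0.0000, 0.0000] o=[0.0000, -0.1100, 0.0000] → [-0.0000, 0.7905, -0.3194, 1.0000, 0.0000, 0.0000]
J3: z=[0.0000, -0.9272, 0.3746] o=[0.0000, -0.3872, -0.6861] → [0.1126, -0.0243, -0.0603, 0.0000, -0.9272, 0.3746]
q̇ = J⁺·V = [-0.8950, -0.2570, 0.8130]

-0.8950 -0.2570 0.8130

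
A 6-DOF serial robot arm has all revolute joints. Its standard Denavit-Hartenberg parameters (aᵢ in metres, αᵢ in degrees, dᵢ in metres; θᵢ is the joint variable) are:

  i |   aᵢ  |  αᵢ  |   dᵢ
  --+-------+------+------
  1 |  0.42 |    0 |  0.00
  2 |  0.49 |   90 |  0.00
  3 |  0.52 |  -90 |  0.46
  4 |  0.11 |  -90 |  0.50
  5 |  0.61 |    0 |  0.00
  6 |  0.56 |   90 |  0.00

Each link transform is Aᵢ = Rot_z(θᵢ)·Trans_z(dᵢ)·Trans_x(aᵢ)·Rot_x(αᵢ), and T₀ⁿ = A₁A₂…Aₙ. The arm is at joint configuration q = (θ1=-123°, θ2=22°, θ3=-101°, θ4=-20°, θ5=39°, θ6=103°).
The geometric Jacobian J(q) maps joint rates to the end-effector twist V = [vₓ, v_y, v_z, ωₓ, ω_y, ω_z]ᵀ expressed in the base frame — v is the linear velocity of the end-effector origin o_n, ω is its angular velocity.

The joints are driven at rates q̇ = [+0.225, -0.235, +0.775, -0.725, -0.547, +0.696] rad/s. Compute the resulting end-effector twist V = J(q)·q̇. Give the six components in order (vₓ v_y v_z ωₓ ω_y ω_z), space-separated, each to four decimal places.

o_n = [-0.7551, -0.3933, -0.5985]
J₁: ẑ×o_n = [0.3933, -0.7551, 0.0000], ω = ẑ
J2: z=[0.0000, 0.0000, 1.0000] o=[-0.2287, -0.3522, 0.0000] → [0.0410, -0.5263, 0.0000, 0.0000, 0.0000, 1.0000]
J3: z=[-0.9816, 0.1908, 0.0000] o=[-0.3222, -0.8332, 0.0000] → [-0.1142, -0.5875, -0.3493, -0.9816, 0.1908, 0.0000]
J4: z=[-0.1873, -0.9636, -0.1908] o=[-0.7549, -0.6481, -0.5104] → [0.1335, -0.0165, -0.0479, -0.1873, -0.9636, -0.1908]
J5: z=[0.9349, -0.1152, -0.3357] o=[-0.8817, -1.1033, -0.7073] → [0.2258, -0.1442, 0.6784, 0.9349, -0.1152, -0.3357]
J6: z=[0.9349, -0.1152, -0.3357] o=[-0.9527, -0.6190, -1.0714] → [0.0213, -0.5084, 0.2338, 0.9349, -0.1152, -0.3357]
V = J·q̇ = [-0.2151, -0.7646, -0.4443, -0.4857, 0.8293, 0.0783]

-0.2151 -0.7646 -0.4443 -0.4857 0.8293 0.0783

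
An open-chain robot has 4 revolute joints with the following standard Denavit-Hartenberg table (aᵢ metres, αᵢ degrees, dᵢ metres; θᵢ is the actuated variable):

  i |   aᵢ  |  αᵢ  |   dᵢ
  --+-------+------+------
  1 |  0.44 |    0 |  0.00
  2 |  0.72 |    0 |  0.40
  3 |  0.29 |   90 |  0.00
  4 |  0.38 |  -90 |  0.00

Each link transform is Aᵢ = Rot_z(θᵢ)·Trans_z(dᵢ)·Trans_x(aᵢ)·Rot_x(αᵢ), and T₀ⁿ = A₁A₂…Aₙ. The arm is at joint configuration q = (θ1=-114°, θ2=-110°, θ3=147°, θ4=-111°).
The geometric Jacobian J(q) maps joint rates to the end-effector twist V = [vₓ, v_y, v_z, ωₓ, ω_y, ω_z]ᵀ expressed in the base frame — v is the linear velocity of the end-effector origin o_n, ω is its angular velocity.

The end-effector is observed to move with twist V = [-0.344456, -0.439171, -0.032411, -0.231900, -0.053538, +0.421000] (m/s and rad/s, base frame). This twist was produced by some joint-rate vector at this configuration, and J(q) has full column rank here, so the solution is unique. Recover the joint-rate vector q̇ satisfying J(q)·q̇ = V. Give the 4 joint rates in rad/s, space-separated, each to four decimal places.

-0.1180 0.8760 -0.3370 0.2380

o_n = [-0.6623, -0.0517, 0.0452]
J₁: ẑ×o_n = [0.0517, -0.6623, 0.0000], ω = ẑ
J2: z=[0.0000, 0.0000, 1.0000] o=[-0.1790, -0.4020, 0.0000] → [-0.3503, -0.4833, 0.0000, 0.0000, 0.0000, 1.0000]
J3: z=[0.0000, 0.0000, 1.0000] o=[-0.6969, 0.0982, 0.4000] → [0.1499, 0.0346, -0.0000, 0.0000, 0.0000, 1.0000]
J4: z=[-0.9744, -0.2250, 0.0000] o=[-0.6317, -0.1844, 0.4000] → [0.0798, -0.3457, -0.1362, -0.9744, -0.2250, 0.0000]
q̇ = J⁺·V = [-0.1180, 0.8760, -0.3370, 0.2380]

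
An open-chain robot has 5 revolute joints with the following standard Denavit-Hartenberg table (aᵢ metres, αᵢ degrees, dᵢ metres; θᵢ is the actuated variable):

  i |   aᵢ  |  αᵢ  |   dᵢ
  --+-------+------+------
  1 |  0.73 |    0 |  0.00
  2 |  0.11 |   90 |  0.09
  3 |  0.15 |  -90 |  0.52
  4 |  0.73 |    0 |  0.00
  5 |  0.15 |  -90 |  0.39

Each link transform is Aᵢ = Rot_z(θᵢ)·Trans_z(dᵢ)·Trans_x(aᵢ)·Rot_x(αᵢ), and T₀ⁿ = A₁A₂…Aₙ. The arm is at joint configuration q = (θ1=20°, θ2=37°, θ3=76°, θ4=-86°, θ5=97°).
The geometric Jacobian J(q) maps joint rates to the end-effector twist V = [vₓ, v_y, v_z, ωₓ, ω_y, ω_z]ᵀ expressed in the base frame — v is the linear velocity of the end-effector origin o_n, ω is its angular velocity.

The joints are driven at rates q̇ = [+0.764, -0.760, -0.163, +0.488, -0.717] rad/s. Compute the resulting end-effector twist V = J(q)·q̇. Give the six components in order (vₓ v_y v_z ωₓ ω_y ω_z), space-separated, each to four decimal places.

o_n = [1.6085, -0.5690, 0.5222]
J₁: ẑ×o_n = [0.5690, 1.6085, -0.0000], ω = ẑ
J2: z=[0.0000, 0.0000, 1.0000] o=[0.6860, 0.2497, 0.0000] → [0.8187, 0.9225, -0.0000, 0.0000, 0.0000, 1.0000]
J3: z=[0.8387, -0.5446, 0.0000] o=[0.7459, 0.3419, 0.0900] → [-0.2354, -0.3625, -0.2942, 0.8387, -0.5446, 0.0000]
J4: z=[-0.5285, -0.8138, 0.2419] o=[1.2018, 0.0892, 0.2355] → [-0.0740, 0.2499, 0.6788, -0.5285, -0.8138, 0.2419]
J5: z=[-0.5285, -0.8138, 0.2419] o=[1.8192, -0.2971, 0.2850] → [-0.1273, 0.0744, -0.0278, -0.5285, -0.8138, 0.2419]
V = J·q̇ = [-0.0940, 0.6555, 0.3991, -0.0157, 0.2751, -0.0514]

-0.0940 0.6555 0.3991 -0.0157 0.2751 -0.0514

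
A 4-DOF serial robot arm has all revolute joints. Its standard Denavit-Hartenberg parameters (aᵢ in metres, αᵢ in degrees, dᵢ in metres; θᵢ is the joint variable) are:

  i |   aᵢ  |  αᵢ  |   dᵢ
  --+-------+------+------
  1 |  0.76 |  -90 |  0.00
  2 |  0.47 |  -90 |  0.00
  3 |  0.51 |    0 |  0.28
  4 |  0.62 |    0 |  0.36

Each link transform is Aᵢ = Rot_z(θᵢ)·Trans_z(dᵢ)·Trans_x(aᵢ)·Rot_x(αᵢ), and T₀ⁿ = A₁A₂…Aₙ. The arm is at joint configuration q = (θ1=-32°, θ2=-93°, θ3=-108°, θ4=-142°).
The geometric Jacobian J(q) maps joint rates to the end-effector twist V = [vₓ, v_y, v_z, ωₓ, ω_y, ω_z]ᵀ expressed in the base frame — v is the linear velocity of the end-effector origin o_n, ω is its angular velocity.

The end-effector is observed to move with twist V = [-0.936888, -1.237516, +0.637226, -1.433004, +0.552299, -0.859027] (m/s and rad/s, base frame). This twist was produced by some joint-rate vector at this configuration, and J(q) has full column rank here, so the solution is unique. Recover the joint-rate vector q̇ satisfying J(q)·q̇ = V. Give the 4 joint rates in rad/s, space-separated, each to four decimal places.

o_n = [1.1304, -0.8214, 0.1337]
J₁: ẑ×o_n = [0.8214, 1.1304, -0.0000], ω = ẑ
J2: z=[0.5299, 0.8480, 0.0000] o=[0.6445, -0.4027, 0.0000] → [0.1134, -0.0709, -0.6339, 0.5299, 0.8480, 0.0000]
J3: z=[0.8469, -0.5292, 0.0523] o=[0.6237, -0.3897, 0.4694] → [0.2002, 0.3108, -0.0974, 0.8469, -0.5292, 0.0523]
J4: z=[0.8469, -0.5292, 0.0523] o=[1.1248, -0.1309, 0.3266] → [0.1382, 0.1637, -0.5818, 0.8469, -0.5292, 0.0523]
q̇ = J⁺·V = [-0.7800, -0.2910, -0.8790, -0.6310]

-0.7800 -0.2910 -0.8790 -0.6310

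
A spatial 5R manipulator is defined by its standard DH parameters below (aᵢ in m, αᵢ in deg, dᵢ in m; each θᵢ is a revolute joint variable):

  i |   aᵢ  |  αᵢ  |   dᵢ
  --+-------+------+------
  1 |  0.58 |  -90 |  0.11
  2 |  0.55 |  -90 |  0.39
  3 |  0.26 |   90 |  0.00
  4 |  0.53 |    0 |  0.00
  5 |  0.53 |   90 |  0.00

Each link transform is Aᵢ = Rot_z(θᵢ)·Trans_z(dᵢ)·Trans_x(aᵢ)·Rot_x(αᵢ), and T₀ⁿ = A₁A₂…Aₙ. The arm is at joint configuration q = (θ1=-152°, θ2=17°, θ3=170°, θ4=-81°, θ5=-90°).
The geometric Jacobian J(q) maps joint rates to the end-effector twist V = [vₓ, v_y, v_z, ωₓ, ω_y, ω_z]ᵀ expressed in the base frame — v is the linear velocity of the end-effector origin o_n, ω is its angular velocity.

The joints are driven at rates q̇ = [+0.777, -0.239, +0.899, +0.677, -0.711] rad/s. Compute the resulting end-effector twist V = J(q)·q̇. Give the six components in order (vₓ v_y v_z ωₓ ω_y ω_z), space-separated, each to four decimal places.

o_n = [-1.0854, -1.0543, 0.4771]
J₁: ẑ×o_n = [1.0543, -1.0854, 0.0000], ω = ẑ
J2: z=[0.4695, -0.8829, 0.0000] o=[-0.5121, -0.2723, 0.1100] → [-0.3241, -0.1723, -0.8733, 0.4695, -0.8829, 0.0000]
J3: z=[0.2581, 0.1373, -0.9563] o=[-0.7934, -0.8636, -0.0508] → [-0.1100, 0.1429, -0.0092, 0.2581, 0.1373, -0.9563]
J4: z=[-0.6090, 0.7916, -0.0508] o=[-0.5984, -0.7088, 0.0241] → [0.3411, 0.3006, 0.5959, -0.6090, 0.7916, -0.0508]
J5: z=[-0.6090, 0.7916, -0.0508] o=[-0.6714, -0.7312, 0.5485] → [-0.0730, -0.0225, 0.5245, -0.6090, 0.7916, -0.0508]
V = J·q̇ = [1.0806, -0.4542, 0.2310, 0.1406, 0.3075, -0.0810]

1.0806 -0.4542 0.2310 0.1406 0.3075 -0.0810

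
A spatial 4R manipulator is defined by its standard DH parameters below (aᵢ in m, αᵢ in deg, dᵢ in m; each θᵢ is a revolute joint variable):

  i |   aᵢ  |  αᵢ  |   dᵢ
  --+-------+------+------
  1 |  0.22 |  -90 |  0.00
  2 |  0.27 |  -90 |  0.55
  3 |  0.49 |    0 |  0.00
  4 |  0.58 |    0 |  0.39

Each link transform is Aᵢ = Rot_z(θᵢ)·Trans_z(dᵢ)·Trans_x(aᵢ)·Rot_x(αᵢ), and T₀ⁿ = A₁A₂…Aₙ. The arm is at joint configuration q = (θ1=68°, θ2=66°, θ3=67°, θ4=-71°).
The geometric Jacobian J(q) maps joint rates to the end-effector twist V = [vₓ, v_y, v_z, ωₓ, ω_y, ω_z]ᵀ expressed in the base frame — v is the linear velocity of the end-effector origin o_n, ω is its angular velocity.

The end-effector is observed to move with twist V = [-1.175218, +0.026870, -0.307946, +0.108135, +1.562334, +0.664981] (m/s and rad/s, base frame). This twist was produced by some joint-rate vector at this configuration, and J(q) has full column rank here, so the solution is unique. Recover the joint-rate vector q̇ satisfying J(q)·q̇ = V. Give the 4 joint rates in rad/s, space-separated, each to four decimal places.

0.0020 0.4850 -0.8150 -0.8150

o_n = [-0.0218, 0.3181, -1.1088]
J₁: ẑ×o_n = [-0.3181, -0.0218, 0.0000], ω = ẑ
J2: z=[-0.9272, 0.3746, 0.0000] o=[0.0824, 0.2040, 0.0000] → [-0.4153, -1.0280, -0.0667, -0.9272, 0.3746, 0.0000]
J3: z=[-0.3422, -0.8470, -0.4067] o=[-0.3864, 0.5118, -0.2467] → [0.6514, -0.4433, 0.3751, -0.3422, -0.8470, -0.4067]
J4: z=[-0.3422, -0.8470, -0.4067] o=[0.0610, 0.4151, -0.4216] → [0.5426, -0.2015, -0.0370, -0.3422, -0.8470, -0.4067]
q̇ = J⁺·V = [0.0020, 0.4850, -0.8150, -0.8150]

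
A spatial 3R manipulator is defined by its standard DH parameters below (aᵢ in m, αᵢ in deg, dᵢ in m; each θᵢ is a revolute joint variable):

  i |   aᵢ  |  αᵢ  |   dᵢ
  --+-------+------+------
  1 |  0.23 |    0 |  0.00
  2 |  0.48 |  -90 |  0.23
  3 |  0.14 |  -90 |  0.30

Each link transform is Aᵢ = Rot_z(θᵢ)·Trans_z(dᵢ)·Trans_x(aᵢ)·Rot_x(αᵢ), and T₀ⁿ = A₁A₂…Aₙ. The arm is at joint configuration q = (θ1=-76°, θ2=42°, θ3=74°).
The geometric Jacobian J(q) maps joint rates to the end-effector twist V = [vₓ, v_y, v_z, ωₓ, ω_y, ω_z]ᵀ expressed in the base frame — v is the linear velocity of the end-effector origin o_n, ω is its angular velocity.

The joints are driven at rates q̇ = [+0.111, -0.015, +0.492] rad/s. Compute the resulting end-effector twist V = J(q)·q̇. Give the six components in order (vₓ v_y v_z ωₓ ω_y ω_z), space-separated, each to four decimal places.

-0.0262 0.1006 -0.0190 0.2751 0.4079 0.0960

o_n = [0.6533, -0.2644, 0.0954]
J₁: ẑ×o_n = [0.2644, 0.6533, -0.0000], ω = ẑ
J2: z=[0.0000, 0.0000, 1.0000] o=[0.0556, -0.2232, 0.0000] → [0.0413, 0.5977, -0.0000, 0.0000, 0.0000, 1.0000]
J3: z=[0.5592, 0.8290, 0.0000] o=[0.4536, -0.4916, 0.2300] → [-0.1116, 0.0753, -0.0386, 0.5592, 0.8290, 0.0000]
V = J·q̇ = [-0.0262, 0.1006, -0.0190, 0.2751, 0.4079, 0.0960]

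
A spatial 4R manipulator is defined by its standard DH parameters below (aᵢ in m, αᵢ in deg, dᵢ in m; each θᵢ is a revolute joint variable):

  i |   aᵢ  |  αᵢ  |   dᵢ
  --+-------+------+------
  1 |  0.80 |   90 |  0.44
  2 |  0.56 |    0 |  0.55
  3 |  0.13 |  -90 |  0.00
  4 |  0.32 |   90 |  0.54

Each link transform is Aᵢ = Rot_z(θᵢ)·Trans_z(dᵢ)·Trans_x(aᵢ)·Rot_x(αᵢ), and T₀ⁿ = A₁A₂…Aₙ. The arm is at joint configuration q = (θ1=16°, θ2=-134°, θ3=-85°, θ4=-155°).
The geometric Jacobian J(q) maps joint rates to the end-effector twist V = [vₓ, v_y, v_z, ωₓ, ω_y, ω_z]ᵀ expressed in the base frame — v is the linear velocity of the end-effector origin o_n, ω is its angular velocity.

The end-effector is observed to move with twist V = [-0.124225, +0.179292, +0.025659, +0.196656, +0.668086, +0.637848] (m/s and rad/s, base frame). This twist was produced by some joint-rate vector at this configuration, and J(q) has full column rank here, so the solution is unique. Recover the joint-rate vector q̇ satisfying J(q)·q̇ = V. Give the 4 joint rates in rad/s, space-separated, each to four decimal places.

o_n = [0.3768, -0.6048, -0.4832]
J₁: ẑ×o_n = [0.6048, 0.3768, -0.0000], ω = ẑ
J2: z=[0.2756, -0.9613, 0.0000] o=[0.7690, 0.2205, 0.4400] → [0.8874, 0.2545, -0.6045, 0.2756, -0.9613, 0.0000]
J3: z=[0.2756, -0.9613, 0.0000] o=[0.5467, -0.4154, 0.0372] → [0.5002, 0.1434, -0.2155, 0.2756, -0.9613, 0.0000]
J4: z=[-0.6049, -0.1735, -0.7771] o=[0.4496, -0.4433, 0.1190] → [-0.0211, -0.3078, 0.0851, -0.6049, -0.1735, -0.7771]
q̇ = J⁺·V = [0.1770, 0.1300, -0.7180, -0.5930]

0.1770 0.1300 -0.7180 -0.5930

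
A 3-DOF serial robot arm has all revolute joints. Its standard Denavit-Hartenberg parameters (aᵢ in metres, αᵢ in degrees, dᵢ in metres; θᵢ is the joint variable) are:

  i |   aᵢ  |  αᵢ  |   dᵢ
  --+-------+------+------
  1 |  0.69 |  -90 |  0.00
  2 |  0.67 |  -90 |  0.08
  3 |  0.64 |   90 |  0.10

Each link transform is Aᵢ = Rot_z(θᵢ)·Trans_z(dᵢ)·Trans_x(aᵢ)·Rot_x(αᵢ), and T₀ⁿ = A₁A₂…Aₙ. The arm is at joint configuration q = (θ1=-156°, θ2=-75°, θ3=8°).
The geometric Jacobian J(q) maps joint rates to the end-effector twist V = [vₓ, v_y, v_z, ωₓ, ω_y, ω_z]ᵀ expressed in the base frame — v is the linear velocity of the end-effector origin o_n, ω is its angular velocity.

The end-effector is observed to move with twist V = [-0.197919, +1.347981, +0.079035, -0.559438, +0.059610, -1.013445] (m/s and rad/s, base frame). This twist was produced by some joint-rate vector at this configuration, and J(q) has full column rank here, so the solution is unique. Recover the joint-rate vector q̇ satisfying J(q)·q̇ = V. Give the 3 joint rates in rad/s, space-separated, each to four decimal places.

-0.8830 -0.2820 0.5040

o_n = [-1.0305, -0.4489, 1.2335]
J₁: ẑ×o_n = [0.4489, -1.0305, 0.0000], ω = ẑ
J2: z=[0.4067, -0.9135, 0.0000] o=[-0.6303, -0.2806, 0.0000] → [-1.1268, -0.5017, -0.4340, 0.4067, -0.9135, 0.0000]
J3: z=[-0.8824, -0.3929, -0.2588] o=[-0.7562, -0.4243, 0.6472] → [-0.2367, 0.5884, -0.0860, -0.8824, -0.3929, -0.2588]
q̇ = J⁺·V = [-0.8830, -0.2820, 0.5040]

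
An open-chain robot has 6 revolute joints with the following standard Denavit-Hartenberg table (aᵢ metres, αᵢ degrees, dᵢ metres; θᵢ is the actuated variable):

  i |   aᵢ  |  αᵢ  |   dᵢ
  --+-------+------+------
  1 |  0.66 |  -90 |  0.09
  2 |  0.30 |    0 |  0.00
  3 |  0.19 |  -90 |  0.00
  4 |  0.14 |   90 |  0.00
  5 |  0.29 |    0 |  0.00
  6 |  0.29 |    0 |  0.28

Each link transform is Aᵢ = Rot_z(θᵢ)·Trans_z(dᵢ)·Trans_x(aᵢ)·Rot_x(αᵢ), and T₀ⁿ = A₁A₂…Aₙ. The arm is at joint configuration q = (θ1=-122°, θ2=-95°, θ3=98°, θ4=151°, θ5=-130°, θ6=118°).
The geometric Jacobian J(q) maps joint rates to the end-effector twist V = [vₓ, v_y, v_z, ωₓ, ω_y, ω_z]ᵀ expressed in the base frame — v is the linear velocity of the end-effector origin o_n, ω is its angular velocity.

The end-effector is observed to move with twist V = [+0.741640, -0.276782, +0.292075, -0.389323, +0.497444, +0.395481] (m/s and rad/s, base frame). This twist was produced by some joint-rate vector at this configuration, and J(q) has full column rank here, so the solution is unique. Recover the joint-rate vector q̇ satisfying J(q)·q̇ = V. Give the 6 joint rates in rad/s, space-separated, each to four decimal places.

o_n = [-0.7115, -0.4595, 0.6647]
J₁: ẑ×o_n = [0.4595, -0.7115, 0.0000], ω = ẑ
J2: z=[0.8480, -0.5299, 0.0000] o=[-0.3497, -0.5597, 0.0900] → [-0.3046, -0.4874, -0.1067, 0.8480, -0.5299, 0.0000]
J3: z=[0.8480, -0.5299, 0.0000] o=[-0.3359, -0.5375, 0.3889] → [-0.1462, -0.2340, -0.1329, 0.8480, -0.5299, 0.0000]
J4: z=[0.0277, 0.0444, -0.9986] o=[-0.4364, -0.6984, 0.3789] → [0.2513, 0.2668, 0.0188, 0.0277, 0.0444, -0.9986]
J5: z=[-0.9983, 0.0529, -0.0254] o=[-0.4292, -0.5588, 0.3853] → [0.0173, 0.2861, -0.0842, -0.9983, 0.0529, -0.0254]
J6: z=[-0.9983, 0.0529, -0.0254] o=[-0.4450, -0.7546, 0.5986] → [0.0110, 0.0727, -0.2805, -0.9983, 0.0529, -0.0254]
q̇ = J⁺·V = [0.9790, -0.0600, -0.8670, 0.5940, 0.2670, -0.6480]

0.9790 -0.0600 -0.8670 0.5940 0.2670 -0.6480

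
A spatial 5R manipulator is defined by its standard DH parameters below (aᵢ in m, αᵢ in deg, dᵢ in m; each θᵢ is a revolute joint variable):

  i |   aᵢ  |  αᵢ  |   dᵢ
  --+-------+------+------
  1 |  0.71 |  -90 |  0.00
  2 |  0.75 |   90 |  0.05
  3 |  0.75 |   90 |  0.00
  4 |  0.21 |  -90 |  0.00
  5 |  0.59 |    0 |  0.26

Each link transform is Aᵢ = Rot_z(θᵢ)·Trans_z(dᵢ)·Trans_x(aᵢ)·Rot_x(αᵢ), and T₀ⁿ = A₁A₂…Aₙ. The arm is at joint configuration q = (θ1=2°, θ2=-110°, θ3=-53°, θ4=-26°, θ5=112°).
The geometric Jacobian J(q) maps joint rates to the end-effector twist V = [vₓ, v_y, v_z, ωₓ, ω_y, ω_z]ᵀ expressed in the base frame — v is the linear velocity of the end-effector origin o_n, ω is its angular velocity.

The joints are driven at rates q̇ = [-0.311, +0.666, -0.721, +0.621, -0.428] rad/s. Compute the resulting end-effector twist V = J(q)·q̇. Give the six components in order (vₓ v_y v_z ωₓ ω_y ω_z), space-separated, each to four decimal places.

1.0220 -0.6133 0.4169 1.2311 0.4854 -0.5050

o_n = [-0.0852, -0.3060, 1.5167]
J₁: ẑ×o_n = [0.3060, -0.0852, 0.0000], ω = ẑ
J2: z=[-0.0349, 0.9994, 0.0000] o=[0.7096, 0.0248, 0.0000] → [1.5158, 0.0529, 0.8059, -0.0349, 0.9994, 0.0000]
J3: z=[-0.9391, -0.0328, -0.3420] o=[0.4515, 0.0658, 0.7048] → [-0.1538, 0.9461, 0.3316, -0.9391, -0.0328, -0.3420]
J4: z=[0.2940, -0.5919, -0.7505] o=[0.3181, -0.5382, 1.1289] → [-0.0553, 0.1887, -0.1705, 0.2940, -0.5919, -0.7505]
J5: z=[-0.9220, -0.3825, -0.0595] o=[0.3710, -0.6872, 1.2671] → [-0.0728, 0.2573, -0.5259, -0.9220, -0.3825, -0.0595]
V = J·q̇ = [1.0220, -0.6133, 0.4169, 1.2311, 0.4854, -0.5050]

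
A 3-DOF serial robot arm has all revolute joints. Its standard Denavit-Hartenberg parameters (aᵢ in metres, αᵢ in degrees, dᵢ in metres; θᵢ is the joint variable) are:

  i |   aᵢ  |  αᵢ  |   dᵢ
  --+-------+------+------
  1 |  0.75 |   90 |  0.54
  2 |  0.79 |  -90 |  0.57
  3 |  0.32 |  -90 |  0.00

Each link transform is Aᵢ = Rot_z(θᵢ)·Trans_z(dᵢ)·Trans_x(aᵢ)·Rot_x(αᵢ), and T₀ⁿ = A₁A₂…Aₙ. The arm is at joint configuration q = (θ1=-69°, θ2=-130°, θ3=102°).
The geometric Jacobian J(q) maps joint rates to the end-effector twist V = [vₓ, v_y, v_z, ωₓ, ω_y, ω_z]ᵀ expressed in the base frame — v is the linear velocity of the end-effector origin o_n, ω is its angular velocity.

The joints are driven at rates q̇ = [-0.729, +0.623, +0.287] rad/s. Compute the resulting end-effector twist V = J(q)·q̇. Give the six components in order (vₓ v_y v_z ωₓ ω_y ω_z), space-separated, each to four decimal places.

o_n = [-0.1378, -0.3581, -0.0142]
J₁: ẑ×o_n = [0.3581, -0.1378, 0.0000], ω = ẑ
J2: z=[-0.9336, -0.3584, 0.0000] o=[0.2688, -0.7002, 0.5400] → [0.1986, -0.5174, -0.4650, -0.9336, -0.3584, 0.0000]
J3: z=[0.2745, -0.7152, -0.6428] o=[-0.4453, -0.4304, -0.0652] → [0.0100, -0.2117, 0.2398, 0.2745, -0.7152, -0.6428]
V = J·q̇ = [-0.1345, -0.2826, -0.2209, -0.5028, -0.4285, -0.9135]

-0.1345 -0.2826 -0.2209 -0.5028 -0.4285 -0.9135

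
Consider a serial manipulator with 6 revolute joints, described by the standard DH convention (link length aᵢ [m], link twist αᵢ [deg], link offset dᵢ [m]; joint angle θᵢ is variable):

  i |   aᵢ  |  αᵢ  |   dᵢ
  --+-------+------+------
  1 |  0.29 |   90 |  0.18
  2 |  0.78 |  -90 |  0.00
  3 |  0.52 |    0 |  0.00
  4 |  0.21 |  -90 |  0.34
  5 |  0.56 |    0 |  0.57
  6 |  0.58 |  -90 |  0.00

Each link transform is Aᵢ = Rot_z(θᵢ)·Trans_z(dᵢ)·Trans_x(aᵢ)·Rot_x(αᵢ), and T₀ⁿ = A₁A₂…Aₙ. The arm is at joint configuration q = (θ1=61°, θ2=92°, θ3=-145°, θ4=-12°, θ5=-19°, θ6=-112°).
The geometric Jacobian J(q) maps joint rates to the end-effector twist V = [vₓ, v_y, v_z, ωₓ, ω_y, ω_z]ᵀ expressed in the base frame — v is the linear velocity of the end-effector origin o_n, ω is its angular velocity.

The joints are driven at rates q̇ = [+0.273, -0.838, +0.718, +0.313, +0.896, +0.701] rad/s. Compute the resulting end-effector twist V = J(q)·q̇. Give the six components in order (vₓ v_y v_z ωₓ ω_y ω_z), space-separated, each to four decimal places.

0.9688 -0.1891 0.9124 0.0427 -1.2267 0.8606

o_n = [0.5137, -1.0600, 0.3927]
J₁: ẑ×o_n = [1.0600, 0.5137, -0.0000], ω = ẑ
J2: z=[0.8746, -0.4848, 0.0000] o=[0.1406, 0.2536, 0.1800] → [-0.1031, -0.1860, -0.9681, 0.8746, -0.4848, 0.0000]
J3: z=[-0.4845, -0.8741, -0.0349] o=[0.1274, 0.2298, 0.9595] → [0.4505, -0.2881, 0.9626, -0.4845, -0.8741, -0.0349]
J4: z=[-0.4845, -0.8741, -0.0349] o=[0.3955, 0.0982, 0.5338] → [0.0830, -0.0725, 0.6645, -0.4845, -0.8741, -0.0349]
J5: z=[0.7985, -0.4582, 0.3905] o=[0.3058, -0.2328, 0.3288] → [0.2937, 0.0302, -0.5652, 0.7985, -0.4582, 0.3905]
J6: z=[0.7985, -0.4582, 0.3905] o=[0.8618, -0.7388, 0.0579] → [-0.0280, -0.4032, -0.4160, 0.7985, -0.4582, 0.3905]
V = J·q̇ = [0.9688, -0.1891, 0.9124, 0.0427, -1.2267, 0.8606]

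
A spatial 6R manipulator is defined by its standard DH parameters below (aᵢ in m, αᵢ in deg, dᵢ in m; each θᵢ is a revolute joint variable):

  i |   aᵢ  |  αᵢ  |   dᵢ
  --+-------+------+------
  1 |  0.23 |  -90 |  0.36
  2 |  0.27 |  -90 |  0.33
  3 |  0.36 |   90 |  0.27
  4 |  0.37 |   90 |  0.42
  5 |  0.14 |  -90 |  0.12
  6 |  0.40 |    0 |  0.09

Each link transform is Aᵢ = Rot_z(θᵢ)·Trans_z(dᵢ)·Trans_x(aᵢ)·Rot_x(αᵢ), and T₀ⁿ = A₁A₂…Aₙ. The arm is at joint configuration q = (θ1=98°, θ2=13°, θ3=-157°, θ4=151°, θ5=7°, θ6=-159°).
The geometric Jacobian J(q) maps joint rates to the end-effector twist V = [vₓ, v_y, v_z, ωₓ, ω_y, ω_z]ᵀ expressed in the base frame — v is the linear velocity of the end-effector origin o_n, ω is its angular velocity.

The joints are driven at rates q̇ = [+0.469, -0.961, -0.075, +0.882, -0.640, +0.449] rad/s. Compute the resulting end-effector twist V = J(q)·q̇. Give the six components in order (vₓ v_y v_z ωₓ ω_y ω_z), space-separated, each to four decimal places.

o_n = [-0.0126, -0.1572, -0.1282]
J₁: ẑ×o_n = [0.1572, -0.0126, 0.0000], ω = ẑ
J2: z=[-0.9903, -0.1392, 0.0000] o=[-0.0320, 0.2278, 0.3600] → [0.0679, -0.4835, 0.3839, -0.9903, -0.1392, 0.0000]
J3: z=[0.0313, -0.2228, -0.9744] o=[-0.3954, 0.4424, 0.2993] → [-0.4890, -0.3596, 0.0665, 0.0313, -0.2228, -0.9744]
J4: z=[0.9645, -0.2489, 0.0879] o=[-0.4813, 0.0429, 0.1107] → [0.0771, 0.2717, -0.0764, 0.9645, -0.2489, 0.0879]
J5: z=[-0.0997, -0.6518, -0.7518] o=[0.0142, 0.2034, -0.0941] → [-0.2489, 0.0168, 0.0185, -0.0997, -0.6518, -0.7518]
J6: z=[0.9276, -0.3344, 0.1669] o=[0.0527, 0.2205, -0.2737] → [0.0144, -0.1458, -0.3722, 0.9276, -0.3344, 0.1669]
V = J·q̇ = [0.2789, 0.6490, -0.6202, 2.2803, 0.1979, 1.1757]

0.2789 0.6490 -0.6202 2.2803 0.1979 1.1757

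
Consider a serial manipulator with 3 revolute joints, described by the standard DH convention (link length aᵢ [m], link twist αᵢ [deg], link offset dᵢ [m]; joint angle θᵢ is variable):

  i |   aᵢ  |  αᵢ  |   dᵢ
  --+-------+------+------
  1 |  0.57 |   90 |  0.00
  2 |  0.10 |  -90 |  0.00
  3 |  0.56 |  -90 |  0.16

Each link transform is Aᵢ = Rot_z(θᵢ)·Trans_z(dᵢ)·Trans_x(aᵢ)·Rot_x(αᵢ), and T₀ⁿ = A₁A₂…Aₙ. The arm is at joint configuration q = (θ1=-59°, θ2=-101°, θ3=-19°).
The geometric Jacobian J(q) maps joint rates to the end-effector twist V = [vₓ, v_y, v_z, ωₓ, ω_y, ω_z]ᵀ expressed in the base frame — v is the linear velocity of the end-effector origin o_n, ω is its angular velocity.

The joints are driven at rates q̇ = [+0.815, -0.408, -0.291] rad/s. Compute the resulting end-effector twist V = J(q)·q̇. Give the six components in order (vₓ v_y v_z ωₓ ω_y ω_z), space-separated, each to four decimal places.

o_n = [0.1563, -0.6142, -0.6485]
J₁: ẑ×o_n = [0.6142, 0.1563, -0.0000], ω = ẑ
J2: z=[-0.8572, -0.5150, 0.0000] o=[0.2936, -0.4886, 0.0000] → [0.3340, -0.5558, 0.0369, -0.8572, -0.5150, 0.0000]
J3: z=[0.5056, -0.8414, -0.1908] o=[0.2837, -0.4722, -0.0982] → [0.4359, 0.3025, -0.1790, 0.5056, -0.8414, -0.1908]
V = J·q̇ = [0.2374, 0.2661, 0.0370, 0.2026, 0.4550, 0.8705]

0.2374 0.2661 0.0370 0.2026 0.4550 0.8705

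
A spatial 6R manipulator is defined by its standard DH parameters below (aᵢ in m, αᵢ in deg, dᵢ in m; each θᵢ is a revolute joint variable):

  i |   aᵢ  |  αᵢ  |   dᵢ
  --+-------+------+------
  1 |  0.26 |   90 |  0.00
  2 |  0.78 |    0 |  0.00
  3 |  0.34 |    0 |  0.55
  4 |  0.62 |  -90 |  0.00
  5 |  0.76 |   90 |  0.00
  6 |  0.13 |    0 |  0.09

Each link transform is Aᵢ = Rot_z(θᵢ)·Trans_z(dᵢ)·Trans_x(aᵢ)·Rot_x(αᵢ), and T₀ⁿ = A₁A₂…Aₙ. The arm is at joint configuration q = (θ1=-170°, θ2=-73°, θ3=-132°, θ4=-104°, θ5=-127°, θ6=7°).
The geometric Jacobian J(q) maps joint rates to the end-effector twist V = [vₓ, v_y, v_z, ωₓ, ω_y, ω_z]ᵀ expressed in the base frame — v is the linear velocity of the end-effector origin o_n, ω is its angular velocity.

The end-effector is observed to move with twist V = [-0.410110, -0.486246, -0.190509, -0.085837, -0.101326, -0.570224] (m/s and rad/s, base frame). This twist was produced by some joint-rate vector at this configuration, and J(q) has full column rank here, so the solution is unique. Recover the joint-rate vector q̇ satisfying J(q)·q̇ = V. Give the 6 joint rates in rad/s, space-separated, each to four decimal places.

o_n = [-0.3826, 1.1570, -0.5821]
J₁: ẑ×o_n = [-1.1570, -0.3826, 0.0000], ω = ẑ
J2: z=[-0.1736, 0.9848, 0.0000] o=[-0.2561, -0.0451, 0.0000] → [-0.5732, -0.1011, -0.0842, -0.1736, 0.9848, 0.0000]
J3: z=[-0.1736, 0.9848, 0.0000] o=[-0.4806, -0.0847, -0.7459] → [0.1613, 0.0284, -0.3122, -0.1736, 0.9848, 0.0000]
J4: z=[-0.1736, 0.9848, 0.0000] o=[-0.2727, 0.5104, -0.6022] → [0.0198, 0.0035, -0.0041, -0.1736, 0.9848, 0.0000]
J5: z=[0.7653, 0.1349, 0.6293] o=[-0.6569, 0.4427, -0.1204] → [-0.5119, 0.5260, 0.5097, 0.7653, 0.1349, 0.6293]
J6: z=[0.5995, -0.5054, -0.6207] o=[-0.4789, 1.0904, -0.4758] → [0.0950, 0.0039, 0.0886, 0.5995, -0.5054, -0.6207]
q̇ = J⁺·V = [0.2380, 0.7740, -0.3570, -0.0770, -0.5880, 0.7060]

0.2380 0.7740 -0.3570 -0.0770 -0.5880 0.7060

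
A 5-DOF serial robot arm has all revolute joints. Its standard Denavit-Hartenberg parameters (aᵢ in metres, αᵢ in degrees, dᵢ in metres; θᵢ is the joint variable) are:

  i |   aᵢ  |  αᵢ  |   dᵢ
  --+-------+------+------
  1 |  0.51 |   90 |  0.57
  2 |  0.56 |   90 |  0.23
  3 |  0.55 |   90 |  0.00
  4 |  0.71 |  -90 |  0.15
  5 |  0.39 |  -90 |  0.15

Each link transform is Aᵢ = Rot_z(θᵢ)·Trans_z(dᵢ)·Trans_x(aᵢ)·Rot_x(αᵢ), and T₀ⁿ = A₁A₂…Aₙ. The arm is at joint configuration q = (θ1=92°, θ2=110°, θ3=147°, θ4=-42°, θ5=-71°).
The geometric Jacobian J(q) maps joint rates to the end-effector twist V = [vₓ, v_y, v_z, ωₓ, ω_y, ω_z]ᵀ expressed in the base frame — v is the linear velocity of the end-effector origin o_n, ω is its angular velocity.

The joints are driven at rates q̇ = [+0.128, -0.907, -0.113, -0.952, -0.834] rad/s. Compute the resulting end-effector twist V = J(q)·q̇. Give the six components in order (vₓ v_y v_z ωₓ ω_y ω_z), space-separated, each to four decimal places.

o_n = [1.3514, 0.2126, 0.2056]
J₁: ẑ×o_n = [-0.2126, 1.3514, 0.0000], ω = ẑ
J2: z=[0.9994, 0.0349, 0.0000] o=[-0.0178, 0.5097, 0.5700] → [-0.0127, 0.3642, -0.3447, 0.9994, 0.0349, 0.0000]
J3: z=[-0.0328, 0.9391, 0.3420] o=[0.2187, 0.3263, 1.0962] → [-0.7975, 0.3582, -1.0600, -0.0328, 0.9391, 0.3420]
J4: z=[0.8447, -0.1569, 0.5118] o=[0.5126, 0.4944, 0.6628] → [0.2160, 0.8155, -0.1065, 0.8447, -0.1569, 0.5118]
J5: z=[0.3331, 0.9024, -0.2732] o=[0.9368, 0.1860, 0.1612] → [0.0473, -0.1280, -0.3653, 0.3331, 0.9024, -0.2732]
V = J·q̇ = [-0.1706, -0.8674, 0.8385, -1.9847, -0.7410, -0.1701]

-0.1706 -0.8674 0.8385 -1.9847 -0.7410 -0.1701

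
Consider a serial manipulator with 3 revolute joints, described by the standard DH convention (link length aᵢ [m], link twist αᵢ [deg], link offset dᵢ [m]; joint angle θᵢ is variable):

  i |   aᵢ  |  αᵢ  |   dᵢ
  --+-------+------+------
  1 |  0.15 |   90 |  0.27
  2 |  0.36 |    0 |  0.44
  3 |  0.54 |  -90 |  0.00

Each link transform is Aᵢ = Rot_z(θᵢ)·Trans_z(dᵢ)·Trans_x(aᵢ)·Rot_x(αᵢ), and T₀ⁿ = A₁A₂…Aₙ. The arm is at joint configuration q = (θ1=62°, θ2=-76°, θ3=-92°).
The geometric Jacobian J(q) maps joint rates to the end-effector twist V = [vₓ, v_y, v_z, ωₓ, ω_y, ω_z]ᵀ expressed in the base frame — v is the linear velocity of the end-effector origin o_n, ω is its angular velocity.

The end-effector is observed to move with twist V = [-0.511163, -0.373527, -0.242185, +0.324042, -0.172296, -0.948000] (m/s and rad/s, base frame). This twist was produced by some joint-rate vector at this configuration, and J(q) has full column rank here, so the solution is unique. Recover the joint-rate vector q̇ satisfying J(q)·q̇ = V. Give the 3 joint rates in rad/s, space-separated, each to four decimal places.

-0.9480 -0.5550 0.9220

o_n = [0.2518, -0.4636, -0.1916]
J₁: ẑ×o_n = [0.4636, 0.2518, -0.0000], ω = ẑ
J2: z=[0.8829, -0.4695, 0.0000] o=[0.0704, 0.1324, 0.2700] → [0.2167, 0.4075, -0.4411, 0.8829, -0.4695, 0.0000]
J3: z=[0.8829, -0.4695, 0.0000] o=[0.4998, 0.0028, -0.0793] → [0.0527, 0.0991, -0.5282, 0.8829, -0.4695, 0.0000]
q̇ = J⁺·V = [-0.9480, -0.5550, 0.9220]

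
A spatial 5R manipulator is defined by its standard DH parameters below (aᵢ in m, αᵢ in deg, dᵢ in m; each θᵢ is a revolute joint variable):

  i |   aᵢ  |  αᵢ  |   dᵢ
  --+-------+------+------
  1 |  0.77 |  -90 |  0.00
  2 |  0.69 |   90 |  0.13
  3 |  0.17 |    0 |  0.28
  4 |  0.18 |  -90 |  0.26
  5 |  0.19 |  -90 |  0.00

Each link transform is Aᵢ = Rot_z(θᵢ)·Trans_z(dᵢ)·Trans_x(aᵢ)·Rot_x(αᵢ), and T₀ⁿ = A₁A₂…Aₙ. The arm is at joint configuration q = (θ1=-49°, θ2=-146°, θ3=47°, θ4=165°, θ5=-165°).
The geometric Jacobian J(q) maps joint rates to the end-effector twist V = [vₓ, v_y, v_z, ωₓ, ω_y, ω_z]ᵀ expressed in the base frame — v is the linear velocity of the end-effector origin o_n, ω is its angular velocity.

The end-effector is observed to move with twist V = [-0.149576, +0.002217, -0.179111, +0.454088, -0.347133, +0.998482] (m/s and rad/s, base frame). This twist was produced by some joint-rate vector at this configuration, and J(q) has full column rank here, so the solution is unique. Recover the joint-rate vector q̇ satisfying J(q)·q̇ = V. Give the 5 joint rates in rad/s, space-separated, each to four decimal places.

0.5740 -0.2480 0.0990 -0.7640 -0.4280

o_n = [0.0424, 0.3417, -0.0361]
J₁: ẑ×o_n = [-0.3417, 0.0424, 0.0000], ω = ẑ
J2: z=[0.7547, 0.6561, 0.0000] o=[0.5052, -0.5811, 0.0000] → [-0.0237, 0.0272, 1.0001, 0.7547, 0.6561, 0.0000]
J3: z=[-0.3669, 0.4220, -0.8290] o=[0.2280, -0.0641, 0.3858] → [0.1584, -0.0009, -0.0706, -0.3669, 0.4220, -0.8290]
J4: z=[-0.3669, 0.4220, -0.8290] o=[0.1560, 0.2082, 0.2185] → [0.0033, 0.0008, -0.0010, -0.3669, 0.4220, -0.8290]
J5: z=[-0.9283, -0.2248, 0.2963] o=[0.0717, 0.1598, -0.0824] → [-0.0643, 0.0343, -0.1755, -0.9283, -0.2248, 0.2963]
q̇ = J⁺·V = [0.5740, -0.2480, 0.0990, -0.7640, -0.4280]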